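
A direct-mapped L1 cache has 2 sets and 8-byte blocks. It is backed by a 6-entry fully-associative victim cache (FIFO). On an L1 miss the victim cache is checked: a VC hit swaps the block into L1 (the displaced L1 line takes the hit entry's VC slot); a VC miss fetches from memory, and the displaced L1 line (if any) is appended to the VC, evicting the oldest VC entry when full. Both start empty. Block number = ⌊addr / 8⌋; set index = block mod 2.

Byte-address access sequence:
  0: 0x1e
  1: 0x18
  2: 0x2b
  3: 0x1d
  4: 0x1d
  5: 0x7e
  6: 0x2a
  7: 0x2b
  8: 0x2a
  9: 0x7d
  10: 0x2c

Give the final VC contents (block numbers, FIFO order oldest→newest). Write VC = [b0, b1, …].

  [0] addr=0x1e blk=3 s=1: MISS | VC []
  [1] addr=0x18 blk=3 s=1: L1-HIT | VC []
  [2] addr=0x2b blk=5 s=1: MISS | VC [3]
  [3] addr=0x1d blk=3 s=1: VC-HIT | VC [5]
  [4] addr=0x1d blk=3 s=1: L1-HIT | VC [5]
  [5] addr=0x7e blk=15 s=1: MISS | VC [5, 3]
  [6] addr=0x2a blk=5 s=1: VC-HIT | VC [15, 3]
  [7] addr=0x2b blk=5 s=1: L1-HIT | VC [15, 3]
  [8] addr=0x2a blk=5 s=1: L1-HIT | VC [15, 3]
  [9] addr=0x7d blk=15 s=1: VC-HIT | VC [5, 3]
  [10] addr=0x2c blk=5 s=1: VC-HIT | VC [15, 3]

VC = [15, 3]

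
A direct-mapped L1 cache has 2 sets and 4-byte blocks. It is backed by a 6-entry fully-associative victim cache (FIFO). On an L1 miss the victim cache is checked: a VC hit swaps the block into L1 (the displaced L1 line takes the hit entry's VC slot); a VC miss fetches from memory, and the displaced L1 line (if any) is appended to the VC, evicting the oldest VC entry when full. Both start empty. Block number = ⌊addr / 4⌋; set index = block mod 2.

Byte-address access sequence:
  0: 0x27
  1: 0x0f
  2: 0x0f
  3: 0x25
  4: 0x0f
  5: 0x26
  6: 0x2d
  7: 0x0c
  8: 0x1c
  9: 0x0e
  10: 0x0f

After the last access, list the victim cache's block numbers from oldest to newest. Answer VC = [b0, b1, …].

#0 0x27→b9/s1 MISS; vc=[]
#1 0xf→b3/s1 MISS; vc=[9]
#2 0xf→b3/s1 L1-HIT; vc=[9]
#3 0x25→b9/s1 VC-HIT; vc=[3]
#4 0xf→b3/s1 VC-HIT; vc=[9]
#5 0x26→b9/s1 VC-HIT; vc=[3]
#6 0x2d→b11/s1 MISS; vc=[3,9]
#7 0xc→b3/s1 VC-HIT; vc=[11,9]
#8 0x1c→b7/s1 MISS; vc=[11,9,3]
#9 0xe→b3/s1 VC-HIT; vc=[11,9,7]
#10 0xf→b3/s1 L1-HIT; vc=[11,9,7]

VC = [11, 9, 7]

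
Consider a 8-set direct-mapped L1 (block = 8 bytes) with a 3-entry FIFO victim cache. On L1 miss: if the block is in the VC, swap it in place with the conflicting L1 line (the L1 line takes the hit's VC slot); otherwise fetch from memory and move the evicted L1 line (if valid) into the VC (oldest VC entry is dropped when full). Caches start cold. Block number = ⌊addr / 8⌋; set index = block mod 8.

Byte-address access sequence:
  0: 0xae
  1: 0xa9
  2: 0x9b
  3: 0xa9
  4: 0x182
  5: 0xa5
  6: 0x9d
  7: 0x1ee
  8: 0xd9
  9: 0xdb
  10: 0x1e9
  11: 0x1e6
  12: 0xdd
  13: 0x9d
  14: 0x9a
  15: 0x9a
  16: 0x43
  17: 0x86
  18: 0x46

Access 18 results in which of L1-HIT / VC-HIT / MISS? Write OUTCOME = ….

OUTCOME = VC-HIT

  [0] addr=0xae blk=21 s=5: MISS | VC []
  [1] addr=0xa9 blk=21 s=5: L1-HIT | VC []
  [2] addr=0x9b blk=19 s=3: MISS | VC []
  [3] addr=0xa9 blk=21 s=5: L1-HIT | VC []
  [4] addr=0x182 blk=48 s=0: MISS | VC []
  [5] addr=0xa5 blk=20 s=4: MISS | VC []
  [6] addr=0x9d blk=19 s=3: L1-HIT | VC []
  [7] addr=0x1ee blk=61 s=5: MISS | VC [21]
  [8] addr=0xd9 blk=27 s=3: MISS | VC [21, 19]
  [9] addr=0xdb blk=27 s=3: L1-HIT | VC [21, 19]
  [10] addr=0x1e9 blk=61 s=5: L1-HIT | VC [21, 19]
  [11] addr=0x1e6 blk=60 s=4: MISS | VC [21, 19, 20]
  [12] addr=0xdd blk=27 s=3: L1-HIT | VC [21, 19, 20]
  [13] addr=0x9d blk=19 s=3: VC-HIT | VC [21, 27, 20]
  [14] addr=0x9a blk=19 s=3: L1-HIT | VC [21, 27, 20]
  [15] addr=0x9a blk=19 s=3: L1-HIT | VC [21, 27, 20]
  [16] addr=0x43 blk=8 s=0: MISS | VC [27, 20, 48]
  [17] addr=0x86 blk=16 s=0: MISS | VC [20, 48, 8]
  [18] addr=0x46 blk=8 s=0: VC-HIT | VC [20, 48, 16]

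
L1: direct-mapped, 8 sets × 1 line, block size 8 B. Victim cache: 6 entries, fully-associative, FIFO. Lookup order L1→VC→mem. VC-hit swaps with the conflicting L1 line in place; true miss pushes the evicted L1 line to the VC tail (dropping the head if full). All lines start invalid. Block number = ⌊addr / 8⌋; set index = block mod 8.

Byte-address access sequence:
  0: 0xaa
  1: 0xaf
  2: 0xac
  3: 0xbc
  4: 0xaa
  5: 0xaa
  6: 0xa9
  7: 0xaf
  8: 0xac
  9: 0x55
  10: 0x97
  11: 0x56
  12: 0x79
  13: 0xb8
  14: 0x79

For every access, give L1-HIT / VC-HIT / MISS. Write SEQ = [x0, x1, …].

#0 0xaa→b21/s5 MISS; vc=[]
#1 0xaf→b21/s5 L1-HIT; vc=[]
#2 0xac→b21/s5 L1-HIT; vc=[]
#3 0xbc→b23/s7 MISS; vc=[]
#4 0xaa→b21/s5 L1-HIT; vc=[]
#5 0xaa→b21/s5 L1-HIT; vc=[]
#6 0xa9→b21/s5 L1-HIT; vc=[]
#7 0xaf→b21/s5 L1-HIT; vc=[]
#8 0xac→b21/s5 L1-HIT; vc=[]
#9 0x55→b10/s2 MISS; vc=[]
#10 0x97→b18/s2 MISS; vc=[10]
#11 0x56→b10/s2 VC-HIT; vc=[18]
#12 0x79→b15/s7 MISS; vc=[18,23]
#13 0xb8→b23/s7 VC-HIT; vc=[18,15]
#14 0x79→b15/s7 VC-HIT; vc=[18,23]

SEQ = [MISS, L1-HIT, L1-HIT, MISS, L1-HIT, L1-HIT, L1-HIT, L1-HIT, L1-HIT, MISS, MISS, VC-HIT, MISS, VC-HIT, VC-HIT]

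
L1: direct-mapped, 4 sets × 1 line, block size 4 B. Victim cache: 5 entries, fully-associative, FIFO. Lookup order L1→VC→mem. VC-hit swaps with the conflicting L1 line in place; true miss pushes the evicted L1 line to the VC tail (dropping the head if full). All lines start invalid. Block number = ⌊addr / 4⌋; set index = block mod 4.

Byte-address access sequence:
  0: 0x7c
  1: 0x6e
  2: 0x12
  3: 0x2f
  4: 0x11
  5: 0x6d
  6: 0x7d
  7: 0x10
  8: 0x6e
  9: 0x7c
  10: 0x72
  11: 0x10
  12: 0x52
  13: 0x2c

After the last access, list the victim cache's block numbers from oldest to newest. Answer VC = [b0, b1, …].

0: 0x7c (blk 31, set 3) → MISS  vc=[]
1: 0x6e (blk 27, set 3) → MISS  vc=[31]
2: 0x12 (blk 4, set 0) → MISS  vc=[31]
3: 0x2f (blk 11, set 3) → MISS  vc=[31, 27]
4: 0x11 (blk 4, set 0) → L1-HIT  vc=[31, 27]
5: 0x6d (blk 27, set 3) → VC-HIT  vc=[31, 11]
6: 0x7d (blk 31, set 3) → VC-HIT  vc=[27, 11]
7: 0x10 (blk 4, set 0) → L1-HIT  vc=[27, 11]
8: 0x6e (blk 27, set 3) → VC-HIT  vc=[31, 11]
9: 0x7c (blk 31, set 3) → VC-HIT  vc=[27, 11]
10: 0x72 (blk 28, set 0) → MISS  vc=[27, 11, 4]
11: 0x10 (blk 4, set 0) → VC-HIT  vc=[27, 11, 28]
12: 0x52 (blk 20, set 0) → MISS  vc=[27, 11, 28, 4]
13: 0x2c (blk 11, set 3) → VC-HIT  vc=[27, 31, 28, 4]

VC = [27, 31, 28, 4]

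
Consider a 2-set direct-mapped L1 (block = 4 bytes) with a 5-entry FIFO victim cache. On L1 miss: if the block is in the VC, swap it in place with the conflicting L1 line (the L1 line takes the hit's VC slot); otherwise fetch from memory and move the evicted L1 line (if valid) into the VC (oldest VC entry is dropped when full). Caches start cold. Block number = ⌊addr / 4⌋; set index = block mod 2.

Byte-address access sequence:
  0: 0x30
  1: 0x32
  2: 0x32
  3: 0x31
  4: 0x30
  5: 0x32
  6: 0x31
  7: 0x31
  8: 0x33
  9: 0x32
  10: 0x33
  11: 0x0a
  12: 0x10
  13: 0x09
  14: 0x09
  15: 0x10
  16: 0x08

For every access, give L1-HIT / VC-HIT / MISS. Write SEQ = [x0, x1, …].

#0 0x30→b12/s0 MISS; vc=[]
#1 0x32→b12/s0 L1-HIT; vc=[]
#2 0x32→b12/s0 L1-HIT; vc=[]
#3 0x31→b12/s0 L1-HIT; vc=[]
#4 0x30→b12/s0 L1-HIT; vc=[]
#5 0x32→b12/s0 L1-HIT; vc=[]
#6 0x31→b12/s0 L1-HIT; vc=[]
#7 0x31→b12/s0 L1-HIT; vc=[]
#8 0x33→b12/s0 L1-HIT; vc=[]
#9 0x32→b12/s0 L1-HIT; vc=[]
#10 0x33→b12/s0 L1-HIT; vc=[]
#11 0xa→b2/s0 MISS; vc=[12]
#12 0x10→b4/s0 MISS; vc=[12,2]
#13 0x9→b2/s0 VC-HIT; vc=[12,4]
#14 0x9→b2/s0 L1-HIT; vc=[12,4]
#15 0x10→b4/s0 VC-HIT; vc=[12,2]
#16 0x8→b2/s0 VC-HIT; vc=[12,4]

SEQ = [MISS, L1-HIT, L1-HIT, L1-HIT, L1-HIT, L1-HIT, L1-HIT, L1-HIT, L1-HIT, L1-HIT, L1-HIT, MISS, MISS, VC-HIT, L1-HIT, VC-HIT, VC-HIT]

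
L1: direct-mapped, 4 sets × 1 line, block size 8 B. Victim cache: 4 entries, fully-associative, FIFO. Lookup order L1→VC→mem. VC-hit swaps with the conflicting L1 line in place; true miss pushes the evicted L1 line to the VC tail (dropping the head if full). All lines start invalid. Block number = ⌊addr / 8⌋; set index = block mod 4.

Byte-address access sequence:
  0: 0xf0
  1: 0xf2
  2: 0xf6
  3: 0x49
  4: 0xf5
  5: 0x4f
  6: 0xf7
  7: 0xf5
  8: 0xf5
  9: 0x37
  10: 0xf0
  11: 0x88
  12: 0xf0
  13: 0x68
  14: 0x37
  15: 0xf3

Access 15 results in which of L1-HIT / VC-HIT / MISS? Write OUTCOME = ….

OUTCOME = VC-HIT

  [0] addr=0xf0 blk=30 s=2: MISS | VC []
  [1] addr=0xf2 blk=30 s=2: L1-HIT | VC []
  [2] addr=0xf6 blk=30 s=2: L1-HIT | VC []
  [3] addr=0x49 blk=9 s=1: MISS | VC []
  [4] addr=0xf5 blk=30 s=2: L1-HIT | VC []
  [5] addr=0x4f blk=9 s=1: L1-HIT | VC []
  [6] addr=0xf7 blk=30 s=2: L1-HIT | VC []
  [7] addr=0xf5 blk=30 s=2: L1-HIT | VC []
  [8] addr=0xf5 blk=30 s=2: L1-HIT | VC []
  [9] addr=0x37 blk=6 s=2: MISS | VC [30]
  [10] addr=0xf0 blk=30 s=2: VC-HIT | VC [6]
  [11] addr=0x88 blk=17 s=1: MISS | VC [6, 9]
  [12] addr=0xf0 blk=30 s=2: L1-HIT | VC [6, 9]
  [13] addr=0x68 blk=13 s=1: MISS | VC [6, 9, 17]
  [14] addr=0x37 blk=6 s=2: VC-HIT | VC [30, 9, 17]
  [15] addr=0xf3 blk=30 s=2: VC-HIT | VC [6, 9, 17]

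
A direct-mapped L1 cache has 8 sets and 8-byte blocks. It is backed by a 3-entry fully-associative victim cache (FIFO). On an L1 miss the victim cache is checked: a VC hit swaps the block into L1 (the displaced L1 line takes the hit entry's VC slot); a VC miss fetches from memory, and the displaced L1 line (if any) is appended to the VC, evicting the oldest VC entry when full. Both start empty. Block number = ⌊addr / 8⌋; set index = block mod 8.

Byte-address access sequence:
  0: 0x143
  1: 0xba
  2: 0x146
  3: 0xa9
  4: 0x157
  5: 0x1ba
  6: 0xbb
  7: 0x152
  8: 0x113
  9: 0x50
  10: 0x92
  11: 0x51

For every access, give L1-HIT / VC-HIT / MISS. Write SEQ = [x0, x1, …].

SEQ = [MISS, MISS, L1-HIT, MISS, MISS, MISS, VC-HIT, L1-HIT, MISS, MISS, MISS, VC-HIT]

#0 0x143→b40/s0 MISS; vc=[]
#1 0xba→b23/s7 MISS; vc=[]
#2 0x146→b40/s0 L1-HIT; vc=[]
#3 0xa9→b21/s5 MISS; vc=[]
#4 0x157→b42/s2 MISS; vc=[]
#5 0x1ba→b55/s7 MISS; vc=[23]
#6 0xbb→b23/s7 VC-HIT; vc=[55]
#7 0x152→b42/s2 L1-HIT; vc=[55]
#8 0x113→b34/s2 MISS; vc=[55,42]
#9 0x50→b10/s2 MISS; vc=[55,42,34]
#10 0x92→b18/s2 MISS; vc=[42,34,10]
#11 0x51→b10/s2 VC-HIT; vc=[42,34,18]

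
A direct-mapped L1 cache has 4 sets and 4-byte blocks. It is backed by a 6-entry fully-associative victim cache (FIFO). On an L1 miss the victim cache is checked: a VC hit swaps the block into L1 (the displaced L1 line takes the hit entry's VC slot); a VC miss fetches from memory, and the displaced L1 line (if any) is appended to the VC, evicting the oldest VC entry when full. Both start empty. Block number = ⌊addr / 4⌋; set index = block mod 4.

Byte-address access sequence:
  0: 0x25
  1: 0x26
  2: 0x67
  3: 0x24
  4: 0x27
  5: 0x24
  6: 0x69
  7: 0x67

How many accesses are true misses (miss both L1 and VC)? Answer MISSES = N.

0: 0x25 (blk 9, set 1) → MISS  vc=[]
1: 0x26 (blk 9, set 1) → L1-HIT  vc=[]
2: 0x67 (blk 25, set 1) → MISS  vc=[9]
3: 0x24 (blk 9, set 1) → VC-HIT  vc=[25]
4: 0x27 (blk 9, set 1) → L1-HIT  vc=[25]
5: 0x24 (blk 9, set 1) → L1-HIT  vc=[25]
6: 0x69 (blk 26, set 2) → MISS  vc=[25]
7: 0x67 (blk 25, set 1) → VC-HIT  vc=[9]

MISSES = 3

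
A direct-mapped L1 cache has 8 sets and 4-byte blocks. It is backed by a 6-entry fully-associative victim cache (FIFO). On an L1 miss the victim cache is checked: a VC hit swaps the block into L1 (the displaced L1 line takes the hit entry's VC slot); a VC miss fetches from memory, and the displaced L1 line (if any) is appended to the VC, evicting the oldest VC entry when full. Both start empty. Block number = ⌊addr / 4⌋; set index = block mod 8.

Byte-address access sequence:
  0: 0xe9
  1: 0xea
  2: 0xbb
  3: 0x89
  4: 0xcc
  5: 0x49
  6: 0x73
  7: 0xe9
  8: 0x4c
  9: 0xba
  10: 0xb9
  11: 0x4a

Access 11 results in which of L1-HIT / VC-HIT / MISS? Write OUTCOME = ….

0: 0xe9 (blk 58, set 2) → MISS  vc=[]
1: 0xea (blk 58, set 2) → L1-HIT  vc=[]
2: 0xbb (blk 46, set 6) → MISS  vc=[]
3: 0x89 (blk 34, set 2) → MISS  vc=[58]
4: 0xcc (blk 51, set 3) → MISS  vc=[58]
5: 0x49 (blk 18, set 2) → MISS  vc=[58, 34]
6: 0x73 (blk 28, set 4) → MISS  vc=[58, 34]
7: 0xe9 (blk 58, set 2) → VC-HIT  vc=[18, 34]
8: 0x4c (blk 19, set 3) → MISS  vc=[18, 34, 51]
9: 0xba (blk 46, set 6) → L1-HIT  vc=[18, 34, 51]
10: 0xb9 (blk 46, set 6) → L1-HIT  vc=[18, 34, 51]
11: 0x4a (blk 18, set 2) → VC-HIT  vc=[58, 34, 51]

OUTCOME = VC-HIT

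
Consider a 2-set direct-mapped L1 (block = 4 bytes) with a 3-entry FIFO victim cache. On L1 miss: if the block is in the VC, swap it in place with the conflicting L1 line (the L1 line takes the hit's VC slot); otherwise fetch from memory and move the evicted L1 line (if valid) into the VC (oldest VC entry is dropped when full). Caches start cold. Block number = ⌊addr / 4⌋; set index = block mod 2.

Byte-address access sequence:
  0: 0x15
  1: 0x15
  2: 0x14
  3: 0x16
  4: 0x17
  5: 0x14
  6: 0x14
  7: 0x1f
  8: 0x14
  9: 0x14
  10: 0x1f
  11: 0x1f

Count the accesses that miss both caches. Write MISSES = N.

MISSES = 2

#0 0x15→b5/s1 MISS; vc=[]
#1 0x15→b5/s1 L1-HIT; vc=[]
#2 0x14→b5/s1 L1-HIT; vc=[]
#3 0x16→b5/s1 L1-HIT; vc=[]
#4 0x17→b5/s1 L1-HIT; vc=[]
#5 0x14→b5/s1 L1-HIT; vc=[]
#6 0x14→b5/s1 L1-HIT; vc=[]
#7 0x1f→b7/s1 MISS; vc=[5]
#8 0x14→b5/s1 VC-HIT; vc=[7]
#9 0x14→b5/s1 L1-HIT; vc=[7]
#10 0x1f→b7/s1 VC-HIT; vc=[5]
#11 0x1f→b7/s1 L1-HIT; vc=[5]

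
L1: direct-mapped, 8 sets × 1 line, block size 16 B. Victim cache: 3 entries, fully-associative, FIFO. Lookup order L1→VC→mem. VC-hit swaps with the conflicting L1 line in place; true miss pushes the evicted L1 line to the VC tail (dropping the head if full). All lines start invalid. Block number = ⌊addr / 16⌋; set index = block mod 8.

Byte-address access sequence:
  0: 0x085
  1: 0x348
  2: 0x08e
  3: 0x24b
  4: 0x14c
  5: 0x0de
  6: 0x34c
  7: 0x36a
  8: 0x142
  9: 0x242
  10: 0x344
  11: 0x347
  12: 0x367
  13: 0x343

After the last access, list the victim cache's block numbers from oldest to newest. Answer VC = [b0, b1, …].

VC = [36, 20]

0: 0x85 (blk 8, set 0) → MISS  vc=[]
1: 0x348 (blk 52, set 4) → MISS  vc=[]
2: 0x8e (blk 8, set 0) → L1-HIT  vc=[]
3: 0x24b (blk 36, set 4) → MISS  vc=[52]
4: 0x14c (blk 20, set 4) → MISS  vc=[52, 36]
5: 0xde (blk 13, set 5) → MISS  vc=[52, 36]
6: 0x34c (blk 52, set 4) → VC-HIT  vc=[20, 36]
7: 0x36a (blk 54, set 6) → MISS  vc=[20, 36]
8: 0x142 (blk 20, set 4) → VC-HIT  vc=[52, 36]
9: 0x242 (blk 36, set 4) → VC-HIT  vc=[52, 20]
10: 0x344 (blk 52, set 4) → VC-HIT  vc=[36, 20]
11: 0x347 (blk 52, set 4) → L1-HIT  vc=[36, 20]
12: 0x367 (blk 54, set 6) → L1-HIT  vc=[36, 20]
13: 0x343 (blk 52, set 4) → L1-HIT  vc=[36, 20]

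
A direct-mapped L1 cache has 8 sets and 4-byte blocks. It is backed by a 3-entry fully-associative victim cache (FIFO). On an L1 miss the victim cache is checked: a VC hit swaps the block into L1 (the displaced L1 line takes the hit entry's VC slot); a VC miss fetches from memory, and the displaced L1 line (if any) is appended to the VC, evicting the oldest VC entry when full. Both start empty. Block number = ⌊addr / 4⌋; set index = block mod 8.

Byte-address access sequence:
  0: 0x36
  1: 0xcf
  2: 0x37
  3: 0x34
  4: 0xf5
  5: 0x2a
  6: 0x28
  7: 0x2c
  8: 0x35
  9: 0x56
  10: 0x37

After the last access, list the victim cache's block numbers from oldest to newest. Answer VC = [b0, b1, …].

VC = [61, 51, 21]

#0 0x36→b13/s5 MISS; vc=[]
#1 0xcf→b51/s3 MISS; vc=[]
#2 0x37→b13/s5 L1-HIT; vc=[]
#3 0x34→b13/s5 L1-HIT; vc=[]
#4 0xf5→b61/s5 MISS; vc=[13]
#5 0x2a→b10/s2 MISS; vc=[13]
#6 0x28→b10/s2 L1-HIT; vc=[13]
#7 0x2c→b11/s3 MISS; vc=[13,51]
#8 0x35→b13/s5 VC-HIT; vc=[61,51]
#9 0x56→b21/s5 MISS; vc=[61,51,13]
#10 0x37→b13/s5 VC-HIT; vc=[61,51,21]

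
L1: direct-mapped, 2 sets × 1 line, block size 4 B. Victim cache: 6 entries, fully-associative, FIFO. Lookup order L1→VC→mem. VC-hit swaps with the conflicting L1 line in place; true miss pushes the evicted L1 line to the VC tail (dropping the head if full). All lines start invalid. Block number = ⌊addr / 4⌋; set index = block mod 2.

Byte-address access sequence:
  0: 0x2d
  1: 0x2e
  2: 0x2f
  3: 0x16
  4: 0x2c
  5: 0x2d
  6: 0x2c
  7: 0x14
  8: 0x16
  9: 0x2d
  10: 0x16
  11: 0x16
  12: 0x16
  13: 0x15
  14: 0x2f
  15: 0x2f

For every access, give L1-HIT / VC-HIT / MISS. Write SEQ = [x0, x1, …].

SEQ = [MISS, L1-HIT, L1-HIT, MISS, VC-HIT, L1-HIT, L1-HIT, VC-HIT, L1-HIT, VC-HIT, VC-HIT, L1-HIT, L1-HIT, L1-HIT, VC-HIT, L1-HIT]

0: 0x2d (blk 11, set 1) → MISS  vc=[]
1: 0x2e (blk 11, set 1) → L1-HIT  vc=[]
2: 0x2f (blk 11, set 1) → L1-HIT  vc=[]
3: 0x16 (blk 5, set 1) → MISS  vc=[11]
4: 0x2c (blk 11, set 1) → VC-HIT  vc=[5]
5: 0x2d (blk 11, set 1) → L1-HIT  vc=[5]
6: 0x2c (blk 11, set 1) → L1-HIT  vc=[5]
7: 0x14 (blk 5, set 1) → VC-HIT  vc=[11]
8: 0x16 (blk 5, set 1) → L1-HIT  vc=[11]
9: 0x2d (blk 11, set 1) → VC-HIT  vc=[5]
10: 0x16 (blk 5, set 1) → VC-HIT  vc=[11]
11: 0x16 (blk 5, set 1) → L1-HIT  vc=[11]
12: 0x16 (blk 5, set 1) → L1-HIT  vc=[11]
13: 0x15 (blk 5, set 1) → L1-HIT  vc=[11]
14: 0x2f (blk 11, set 1) → VC-HIT  vc=[5]
15: 0x2f (blk 11, set 1) → L1-HIT  vc=[5]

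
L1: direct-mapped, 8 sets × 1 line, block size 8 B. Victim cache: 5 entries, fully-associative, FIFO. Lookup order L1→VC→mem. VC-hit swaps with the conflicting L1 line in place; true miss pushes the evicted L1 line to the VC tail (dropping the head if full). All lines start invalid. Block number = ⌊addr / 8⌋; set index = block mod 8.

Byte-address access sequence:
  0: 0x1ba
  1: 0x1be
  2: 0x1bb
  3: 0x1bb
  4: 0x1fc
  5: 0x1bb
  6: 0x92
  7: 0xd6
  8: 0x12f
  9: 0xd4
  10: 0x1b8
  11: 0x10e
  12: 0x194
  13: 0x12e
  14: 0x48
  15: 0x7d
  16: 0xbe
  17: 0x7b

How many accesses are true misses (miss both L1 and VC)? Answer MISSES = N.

0: 0x1ba (blk 55, set 7) → MISS  vc=[]
1: 0x1be (blk 55, set 7) → L1-HIT  vc=[]
2: 0x1bb (blk 55, set 7) → L1-HIT  vc=[]
3: 0x1bb (blk 55, set 7) → L1-HIT  vc=[]
4: 0x1fc (blk 63, set 7) → MISS  vc=[55]
5: 0x1bb (blk 55, set 7) → VC-HIT  vc=[63]
6: 0x92 (blk 18, set 2) → MISS  vc=[63]
7: 0xd6 (blk 26, set 2) → MISS  vc=[63, 18]
8: 0x12f (blk 37, set 5) → MISS  vc=[63, 18]
9: 0xd4 (blk 26, set 2) → L1-HIT  vc=[63, 18]
10: 0x1b8 (blk 55, set 7) → L1-HIT  vc=[63, 18]
11: 0x10e (blk 33, set 1) → MISS  vc=[63, 18]
12: 0x194 (blk 50, set 2) → MISS  vc=[63, 18, 26]
13: 0x12e (blk 37, set 5) → L1-HIT  vc=[63, 18, 26]
14: 0x48 (blk 9, set 1) → MISS  vc=[63, 18, 26, 33]
15: 0x7d (blk 15, set 7) → MISS  vc=[63, 18, 26, 33, 55]
16: 0xbe (blk 23, set 7) → MISS  vc=[18, 26, 33, 55, 15]
17: 0x7b (blk 15, set 7) → VC-HIT  vc=[18, 26, 33, 55, 23]

MISSES = 10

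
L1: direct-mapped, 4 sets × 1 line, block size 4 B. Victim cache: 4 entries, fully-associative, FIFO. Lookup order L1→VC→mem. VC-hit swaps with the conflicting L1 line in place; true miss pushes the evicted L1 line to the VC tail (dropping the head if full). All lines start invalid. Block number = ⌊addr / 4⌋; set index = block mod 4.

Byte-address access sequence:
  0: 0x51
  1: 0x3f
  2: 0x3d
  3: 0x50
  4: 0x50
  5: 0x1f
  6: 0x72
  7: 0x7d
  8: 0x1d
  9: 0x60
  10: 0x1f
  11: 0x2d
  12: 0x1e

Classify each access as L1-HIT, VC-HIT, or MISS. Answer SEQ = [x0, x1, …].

#0 0x51→b20/s0 MISS; vc=[]
#1 0x3f→b15/s3 MISS; vc=[]
#2 0x3d→b15/s3 L1-HIT; vc=[]
#3 0x50→b20/s0 L1-HIT; vc=[]
#4 0x50→b20/s0 L1-HIT; vc=[]
#5 0x1f→b7/s3 MISS; vc=[15]
#6 0x72→b28/s0 MISS; vc=[15,20]
#7 0x7d→b31/s3 MISS; vc=[15,20,7]
#8 0x1d→b7/s3 VC-HIT; vc=[15,20,31]
#9 0x60→b24/s0 MISS; vc=[15,20,31,28]
#10 0x1f→b7/s3 L1-HIT; vc=[15,20,31,28]
#11 0x2d→b11/s3 MISS; vc=[20,31,28,7]
#12 0x1e→b7/s3 VC-HIT; vc=[20,31,28,11]

SEQ = [MISS, MISS, L1-HIT, L1-HIT, L1-HIT, MISS, MISS, MISS, VC-HIT, MISS, L1-HIT, MISS, VC-HIT]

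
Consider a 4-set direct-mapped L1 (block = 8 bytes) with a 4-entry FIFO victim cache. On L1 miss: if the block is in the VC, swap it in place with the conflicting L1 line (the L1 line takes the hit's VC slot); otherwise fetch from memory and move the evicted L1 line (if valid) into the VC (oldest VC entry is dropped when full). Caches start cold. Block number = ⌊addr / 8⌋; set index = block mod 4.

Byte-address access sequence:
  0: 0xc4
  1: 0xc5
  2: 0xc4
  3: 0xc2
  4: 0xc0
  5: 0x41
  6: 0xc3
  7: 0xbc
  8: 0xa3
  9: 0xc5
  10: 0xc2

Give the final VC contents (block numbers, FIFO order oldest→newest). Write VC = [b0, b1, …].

#0 0xc4→b24/s0 MISS; vc=[]
#1 0xc5→b24/s0 L1-HIT; vc=[]
#2 0xc4→b24/s0 L1-HIT; vc=[]
#3 0xc2→b24/s0 L1-HIT; vc=[]
#4 0xc0→b24/s0 L1-HIT; vc=[]
#5 0x41→b8/s0 MISS; vc=[24]
#6 0xc3→b24/s0 VC-HIT; vc=[8]
#7 0xbc→b23/s3 MISS; vc=[8]
#8 0xa3→b20/s0 MISS; vc=[8,24]
#9 0xc5→b24/s0 VC-HIT; vc=[8,20]
#10 0xc2→b24/s0 L1-HIT; vc=[8,20]

VC = [8, 20]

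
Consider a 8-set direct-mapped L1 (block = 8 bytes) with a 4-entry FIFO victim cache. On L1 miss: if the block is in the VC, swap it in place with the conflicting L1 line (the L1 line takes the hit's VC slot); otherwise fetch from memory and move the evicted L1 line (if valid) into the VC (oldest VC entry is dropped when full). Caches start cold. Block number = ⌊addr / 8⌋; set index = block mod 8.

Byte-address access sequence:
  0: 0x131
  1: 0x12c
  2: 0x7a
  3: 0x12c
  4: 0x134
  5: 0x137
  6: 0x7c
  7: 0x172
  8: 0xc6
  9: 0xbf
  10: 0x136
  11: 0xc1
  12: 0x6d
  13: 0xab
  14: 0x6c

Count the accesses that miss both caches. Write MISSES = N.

MISSES = 8

#0 0x131→b38/s6 MISS; vc=[]
#1 0x12c→b37/s5 MISS; vc=[]
#2 0x7a→b15/s7 MISS; vc=[]
#3 0x12c→b37/s5 L1-HIT; vc=[]
#4 0x134→b38/s6 L1-HIT; vc=[]
#5 0x137→b38/s6 L1-HIT; vc=[]
#6 0x7c→b15/s7 L1-HIT; vc=[]
#7 0x172→b46/s6 MISS; vc=[38]
#8 0xc6→b24/s0 MISS; vc=[38]
#9 0xbf→b23/s7 MISS; vc=[38,15]
#10 0x136→b38/s6 VC-HIT; vc=[46,15]
#11 0xc1→b24/s0 L1-HIT; vc=[46,15]
#12 0x6d→b13/s5 MISS; vc=[46,15,37]
#13 0xab→b21/s5 MISS; vc=[46,15,37,13]
#14 0x6c→b13/s5 VC-HIT; vc=[46,15,37,21]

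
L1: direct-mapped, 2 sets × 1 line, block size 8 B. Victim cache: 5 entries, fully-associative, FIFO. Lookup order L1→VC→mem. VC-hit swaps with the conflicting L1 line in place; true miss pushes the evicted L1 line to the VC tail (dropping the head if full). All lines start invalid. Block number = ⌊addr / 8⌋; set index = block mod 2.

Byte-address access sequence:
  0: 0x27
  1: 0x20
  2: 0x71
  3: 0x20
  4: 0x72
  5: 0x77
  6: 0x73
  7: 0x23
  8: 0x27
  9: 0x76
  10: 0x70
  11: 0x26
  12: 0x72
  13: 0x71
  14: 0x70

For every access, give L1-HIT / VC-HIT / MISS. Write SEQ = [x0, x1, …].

SEQ = [MISS, L1-HIT, MISS, VC-HIT, VC-HIT, L1-HIT, L1-HIT, VC-HIT, L1-HIT, VC-HIT, L1-HIT, VC-HIT, VC-HIT, L1-HIT, L1-HIT]

0: 0x27 (blk 4, set 0) → MISS  vc=[]
1: 0x20 (blk 4, set 0) → L1-HIT  vc=[]
2: 0x71 (blk 14, set 0) → MISS  vc=[4]
3: 0x20 (blk 4, set 0) → VC-HIT  vc=[14]
4: 0x72 (blk 14, set 0) → VC-HIT  vc=[4]
5: 0x77 (blk 14, set 0) → L1-HIT  vc=[4]
6: 0x73 (blk 14, set 0) → L1-HIT  vc=[4]
7: 0x23 (blk 4, set 0) → VC-HIT  vc=[14]
8: 0x27 (blk 4, set 0) → L1-HIT  vc=[14]
9: 0x76 (blk 14, set 0) → VC-HIT  vc=[4]
10: 0x70 (blk 14, set 0) → L1-HIT  vc=[4]
11: 0x26 (blk 4, set 0) → VC-HIT  vc=[14]
12: 0x72 (blk 14, set 0) → VC-HIT  vc=[4]
13: 0x71 (blk 14, set 0) → L1-HIT  vc=[4]
14: 0x70 (blk 14, set 0) → L1-HIT  vc=[4]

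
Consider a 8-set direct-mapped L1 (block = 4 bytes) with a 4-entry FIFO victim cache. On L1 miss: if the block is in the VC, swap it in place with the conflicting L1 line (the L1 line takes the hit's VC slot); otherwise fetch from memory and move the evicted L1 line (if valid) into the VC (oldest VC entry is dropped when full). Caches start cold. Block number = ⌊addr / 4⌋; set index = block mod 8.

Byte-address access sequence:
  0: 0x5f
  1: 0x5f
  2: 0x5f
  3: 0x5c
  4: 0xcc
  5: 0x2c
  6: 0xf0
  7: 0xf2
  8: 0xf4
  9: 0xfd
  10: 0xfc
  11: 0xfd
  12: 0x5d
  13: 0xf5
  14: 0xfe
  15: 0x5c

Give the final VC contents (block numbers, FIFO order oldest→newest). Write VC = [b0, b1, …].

#0 0x5f→b23/s7 MISS; vc=[]
#1 0x5f→b23/s7 L1-HIT; vc=[]
#2 0x5f→b23/s7 L1-HIT; vc=[]
#3 0x5c→b23/s7 L1-HIT; vc=[]
#4 0xcc→b51/s3 MISS; vc=[]
#5 0x2c→b11/s3 MISS; vc=[51]
#6 0xf0→b60/s4 MISS; vc=[51]
#7 0xf2→b60/s4 L1-HIT; vc=[51]
#8 0xf4→b61/s5 MISS; vc=[51]
#9 0xfd→b63/s7 MISS; vc=[51,23]
#10 0xfc→b63/s7 L1-HIT; vc=[51,23]
#11 0xfd→b63/s7 L1-HIT; vc=[51,23]
#12 0x5d→b23/s7 VC-HIT; vc=[51,63]
#13 0xf5→b61/s5 L1-HIT; vc=[51,63]
#14 0xfe→b63/s7 VC-HIT; vc=[51,23]
#15 0x5c→b23/s7 VC-HIT; vc=[51,63]

VC = [51, 63]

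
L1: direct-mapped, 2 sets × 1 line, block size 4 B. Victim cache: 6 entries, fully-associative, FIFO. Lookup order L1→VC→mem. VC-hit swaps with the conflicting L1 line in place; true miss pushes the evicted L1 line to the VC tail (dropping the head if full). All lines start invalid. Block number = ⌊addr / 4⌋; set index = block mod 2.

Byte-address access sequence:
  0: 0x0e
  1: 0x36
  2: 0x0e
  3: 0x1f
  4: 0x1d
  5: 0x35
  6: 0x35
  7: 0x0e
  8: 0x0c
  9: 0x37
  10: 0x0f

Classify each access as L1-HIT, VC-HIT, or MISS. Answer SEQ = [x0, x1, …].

SEQ = [MISS, MISS, VC-HIT, MISS, L1-HIT, VC-HIT, L1-HIT, VC-HIT, L1-HIT, VC-HIT, VC-HIT]

#0 0xe→b3/s1 MISS; vc=[]
#1 0x36→b13/s1 MISS; vc=[3]
#2 0xe→b3/s1 VC-HIT; vc=[13]
#3 0x1f→b7/s1 MISS; vc=[13,3]
#4 0x1d→b7/s1 L1-HIT; vc=[13,3]
#5 0x35→b13/s1 VC-HIT; vc=[7,3]
#6 0x35→b13/s1 L1-HIT; vc=[7,3]
#7 0xe→b3/s1 VC-HIT; vc=[7,13]
#8 0xc→b3/s1 L1-HIT; vc=[7,13]
#9 0x37→b13/s1 VC-HIT; vc=[7,3]
#10 0xf→b3/s1 VC-HIT; vc=[7,13]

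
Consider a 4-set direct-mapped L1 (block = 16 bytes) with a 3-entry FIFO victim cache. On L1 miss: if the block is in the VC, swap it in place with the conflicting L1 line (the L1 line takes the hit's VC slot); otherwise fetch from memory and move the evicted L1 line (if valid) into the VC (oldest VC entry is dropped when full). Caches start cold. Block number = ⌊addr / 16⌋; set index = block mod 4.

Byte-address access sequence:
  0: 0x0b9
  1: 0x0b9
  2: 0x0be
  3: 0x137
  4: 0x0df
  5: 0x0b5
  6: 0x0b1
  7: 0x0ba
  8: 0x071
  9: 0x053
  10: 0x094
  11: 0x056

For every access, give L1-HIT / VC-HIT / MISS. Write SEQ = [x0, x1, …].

SEQ = [MISS, L1-HIT, L1-HIT, MISS, MISS, VC-HIT, L1-HIT, L1-HIT, MISS, MISS, MISS, VC-HIT]

#0 0xb9→b11/s3 MISS; vc=[]
#1 0xb9→b11/s3 L1-HIT; vc=[]
#2 0xbe→b11/s3 L1-HIT; vc=[]
#3 0x137→b19/s3 MISS; vc=[11]
#4 0xdf→b13/s1 MISS; vc=[11]
#5 0xb5→b11/s3 VC-HIT; vc=[19]
#6 0xb1→b11/s3 L1-HIT; vc=[19]
#7 0xba→b11/s3 L1-HIT; vc=[19]
#8 0x71→b7/s3 MISS; vc=[19,11]
#9 0x53→b5/s1 MISS; vc=[19,11,13]
#10 0x94→b9/s1 MISS; vc=[11,13,5]
#11 0x56→b5/s1 VC-HIT; vc=[11,13,9]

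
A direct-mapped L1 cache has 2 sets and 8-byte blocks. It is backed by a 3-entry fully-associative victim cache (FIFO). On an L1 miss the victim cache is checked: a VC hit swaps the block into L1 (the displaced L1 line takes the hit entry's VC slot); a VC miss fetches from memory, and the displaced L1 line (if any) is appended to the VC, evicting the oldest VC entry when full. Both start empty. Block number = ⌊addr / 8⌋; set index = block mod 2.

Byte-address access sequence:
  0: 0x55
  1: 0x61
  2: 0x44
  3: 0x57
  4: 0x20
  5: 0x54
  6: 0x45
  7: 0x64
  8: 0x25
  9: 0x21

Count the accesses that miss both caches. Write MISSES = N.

MISSES = 4

#0 0x55→b10/s0 MISS; vc=[]
#1 0x61→b12/s0 MISS; vc=[10]
#2 0x44→b8/s0 MISS; vc=[10,12]
#3 0x57→b10/s0 VC-HIT; vc=[8,12]
#4 0x20→b4/s0 MISS; vc=[8,12,10]
#5 0x54→b10/s0 VC-HIT; vc=[8,12,4]
#6 0x45→b8/s0 VC-HIT; vc=[10,12,4]
#7 0x64→b12/s0 VC-HIT; vc=[10,8,4]
#8 0x25→b4/s0 VC-HIT; vc=[10,8,12]
#9 0x21→b4/s0 L1-HIT; vc=[10,8,12]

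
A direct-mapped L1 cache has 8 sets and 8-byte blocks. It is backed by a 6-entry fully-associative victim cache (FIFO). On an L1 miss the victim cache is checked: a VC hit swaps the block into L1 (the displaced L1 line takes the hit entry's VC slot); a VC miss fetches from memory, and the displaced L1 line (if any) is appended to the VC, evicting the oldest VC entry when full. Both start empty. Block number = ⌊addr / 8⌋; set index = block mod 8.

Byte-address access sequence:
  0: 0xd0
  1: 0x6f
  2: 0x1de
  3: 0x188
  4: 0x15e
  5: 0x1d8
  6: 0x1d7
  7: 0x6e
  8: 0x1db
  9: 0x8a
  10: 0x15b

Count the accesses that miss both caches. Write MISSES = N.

MISSES = 7

0: 0xd0 (blk 26, set 2) → MISS  vc=[]
1: 0x6f (blk 13, set 5) → MISS  vc=[]
2: 0x1de (blk 59, set 3) → MISS  vc=[]
3: 0x188 (blk 49, set 1) → MISS  vc=[]
4: 0x15e (blk 43, set 3) → MISS  vc=[59]
5: 0x1d8 (blk 59, set 3) → VC-HIT  vc=[43]
6: 0x1d7 (blk 58, set 2) → MISS  vc=[43, 26]
7: 0x6e (blk 13, set 5) → L1-HIT  vc=[43, 26]
8: 0x1db (blk 59, set 3) → L1-HIT  vc=[43, 26]
9: 0x8a (blk 17, set 1) → MISS  vc=[43, 26, 49]
10: 0x15b (blk 43, set 3) → VC-HIT  vc=[59, 26, 49]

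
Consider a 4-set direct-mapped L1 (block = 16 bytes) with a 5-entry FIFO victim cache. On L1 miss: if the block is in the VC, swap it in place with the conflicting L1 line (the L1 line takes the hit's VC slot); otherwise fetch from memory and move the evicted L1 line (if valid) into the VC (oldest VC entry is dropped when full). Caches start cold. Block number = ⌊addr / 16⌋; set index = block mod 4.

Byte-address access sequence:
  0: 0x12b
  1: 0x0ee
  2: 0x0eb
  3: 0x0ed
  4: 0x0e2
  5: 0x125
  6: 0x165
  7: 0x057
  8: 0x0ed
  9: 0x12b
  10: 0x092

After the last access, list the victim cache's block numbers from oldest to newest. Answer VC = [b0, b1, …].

VC = [22, 14, 5]

  [0] addr=0x12b blk=18 s=2: MISS | VC []
  [1] addr=0xee blk=14 s=2: MISS | VC [18]
  [2] addr=0xeb blk=14 s=2: L1-HIT | VC [18]
  [3] addr=0xed blk=14 s=2: L1-HIT | VC [18]
  [4] addr=0xe2 blk=14 s=2: L1-HIT | VC [18]
  [5] addr=0x125 blk=18 s=2: VC-HIT | VC [14]
  [6] addr=0x165 blk=22 s=2: MISS | VC [14, 18]
  [7] addr=0x57 blk=5 s=1: MISS | VC [14, 18]
  [8] addr=0xed blk=14 s=2: VC-HIT | VC [22, 18]
  [9] addr=0x12b blk=18 s=2: VC-HIT | VC [22, 14]
  [10] addr=0x92 blk=9 s=1: MISS | VC [22, 14, 5]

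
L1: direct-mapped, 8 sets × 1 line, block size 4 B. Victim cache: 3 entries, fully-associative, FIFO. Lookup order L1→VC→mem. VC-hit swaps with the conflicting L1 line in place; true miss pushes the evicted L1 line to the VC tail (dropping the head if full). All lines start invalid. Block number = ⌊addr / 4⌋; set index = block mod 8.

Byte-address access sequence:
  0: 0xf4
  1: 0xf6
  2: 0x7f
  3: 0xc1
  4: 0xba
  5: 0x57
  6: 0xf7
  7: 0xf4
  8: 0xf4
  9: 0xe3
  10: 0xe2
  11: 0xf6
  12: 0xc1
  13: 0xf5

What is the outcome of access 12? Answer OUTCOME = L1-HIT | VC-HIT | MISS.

#0 0xf4→b61/s5 MISS; vc=[]
#1 0xf6→b61/s5 L1-HIT; vc=[]
#2 0x7f→b31/s7 MISS; vc=[]
#3 0xc1→b48/s0 MISS; vc=[]
#4 0xba→b46/s6 MISS; vc=[]
#5 0x57→b21/s5 MISS; vc=[61]
#6 0xf7→b61/s5 VC-HIT; vc=[21]
#7 0xf4→b61/s5 L1-HIT; vc=[21]
#8 0xf4→b61/s5 L1-HIT; vc=[21]
#9 0xe3→b56/s0 MISS; vc=[21,48]
#10 0xe2→b56/s0 L1-HIT; vc=[21,48]
#11 0xf6→b61/s5 L1-HIT; vc=[21,48]
#12 0xc1→b48/s0 VC-HIT; vc=[21,56]
#13 0xf5→b61/s5 L1-HIT; vc=[21,56]

OUTCOME = VC-HIT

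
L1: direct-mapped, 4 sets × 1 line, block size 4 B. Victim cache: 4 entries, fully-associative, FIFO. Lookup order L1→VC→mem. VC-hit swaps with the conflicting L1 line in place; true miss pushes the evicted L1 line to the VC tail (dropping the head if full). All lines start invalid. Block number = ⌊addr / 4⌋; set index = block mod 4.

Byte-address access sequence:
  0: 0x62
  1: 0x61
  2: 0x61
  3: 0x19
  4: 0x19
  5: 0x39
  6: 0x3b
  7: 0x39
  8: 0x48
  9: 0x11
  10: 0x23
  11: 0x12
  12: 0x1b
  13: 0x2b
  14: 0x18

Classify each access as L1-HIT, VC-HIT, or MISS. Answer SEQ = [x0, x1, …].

0: 0x62 (blk 24, set 0) → MISS  vc=[]
1: 0x61 (blk 24, set 0) → L1-HIT  vc=[]
2: 0x61 (blk 24, set 0) → L1-HIT  vc=[]
3: 0x19 (blk 6, set 2) → MISS  vc=[]
4: 0x19 (blk 6, set 2) → L1-HIT  vc=[]
5: 0x39 (blk 14, set 2) → MISS  vc=[6]
6: 0x3b (blk 14, set 2) → L1-HIT  vc=[6]
7: 0x39 (blk 14, set 2) → L1-HIT  vc=[6]
8: 0x48 (blk 18, set 2) → MISS  vc=[6, 14]
9: 0x11 (blk 4, set 0) → MISS  vc=[6, 14, 24]
10: 0x23 (blk 8, set 0) → MISS  vc=[6, 14, 24, 4]
11: 0x12 (blk 4, set 0) → VC-HIT  vc=[6, 14, 24, 8]
12: 0x1b (blk 6, set 2) → VC-HIT  vc=[18, 14, 24, 8]
13: 0x2b (blk 10, set 2) → MISS  vc=[14, 24, 8, 6]
14: 0x18 (blk 6, set 2) → VC-HIT  vc=[14, 24, 8, 10]

SEQ = [MISS, L1-HIT, L1-HIT, MISS, L1-HIT, MISS, L1-HIT, L1-HIT, MISS, MISS, MISS, VC-HIT, VC-HIT, MISS, VC-HIT]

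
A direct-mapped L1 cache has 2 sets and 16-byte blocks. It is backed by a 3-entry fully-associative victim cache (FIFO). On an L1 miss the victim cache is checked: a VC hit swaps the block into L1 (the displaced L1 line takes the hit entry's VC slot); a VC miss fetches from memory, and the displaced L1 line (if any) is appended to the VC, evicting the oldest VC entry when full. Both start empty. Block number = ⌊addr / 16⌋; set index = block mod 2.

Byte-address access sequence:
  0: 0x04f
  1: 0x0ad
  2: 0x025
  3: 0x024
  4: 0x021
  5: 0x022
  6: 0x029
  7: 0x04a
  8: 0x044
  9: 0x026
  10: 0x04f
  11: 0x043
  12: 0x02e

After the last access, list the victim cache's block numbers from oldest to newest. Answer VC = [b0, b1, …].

0: 0x4f (blk 4, set 0) → MISS  vc=[]
1: 0xad (blk 10, set 0) → MISS  vc=[4]
2: 0x25 (blk 2, set 0) → MISS  vc=[4, 10]
3: 0x24 (blk 2, set 0) → L1-HIT  vc=[4, 10]
4: 0x21 (blk 2, set 0) → L1-HIT  vc=[4, 10]
5: 0x22 (blk 2, set 0) → L1-HIT  vc=[4, 10]
6: 0x29 (blk 2, set 0) → L1-HIT  vc=[4, 10]
7: 0x4a (blk 4, set 0) → VC-HIT  vc=[2, 10]
8: 0x44 (blk 4, set 0) → L1-HIT  vc=[2, 10]
9: 0x26 (blk 2, set 0) → VC-HIT  vc=[4, 10]
10: 0x4f (blk 4, set 0) → VC-HIT  vc=[2, 10]
11: 0x43 (blk 4, set 0) → L1-HIT  vc=[2, 10]
12: 0x2e (blk 2, set 0) → VC-HIT  vc=[4, 10]

VC = [4, 10]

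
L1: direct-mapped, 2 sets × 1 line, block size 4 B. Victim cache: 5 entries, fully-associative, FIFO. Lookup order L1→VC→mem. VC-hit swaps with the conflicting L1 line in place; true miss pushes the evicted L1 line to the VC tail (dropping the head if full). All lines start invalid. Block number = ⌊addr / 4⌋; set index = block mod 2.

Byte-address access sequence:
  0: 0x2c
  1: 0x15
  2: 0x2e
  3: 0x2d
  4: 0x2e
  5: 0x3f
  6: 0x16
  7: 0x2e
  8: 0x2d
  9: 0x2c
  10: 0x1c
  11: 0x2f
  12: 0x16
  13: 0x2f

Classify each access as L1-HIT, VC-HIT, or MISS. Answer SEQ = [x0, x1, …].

SEQ = [MISS, MISS, VC-HIT, L1-HIT, L1-HIT, MISS, VC-HIT, VC-HIT, L1-HIT, L1-HIT, MISS, VC-HIT, VC-HIT, VC-HIT]

0: 0x2c (blk 11, set 1) → MISS  vc=[]
1: 0x15 (blk 5, set 1) → MISS  vc=[11]
2: 0x2e (blk 11, set 1) → VC-HIT  vc=[5]
3: 0x2d (blk 11, set 1) → L1-HIT  vc=[5]
4: 0x2e (blk 11, set 1) → L1-HIT  vc=[5]
5: 0x3f (blk 15, set 1) → MISS  vc=[5, 11]
6: 0x16 (blk 5, set 1) → VC-HIT  vc=[15, 11]
7: 0x2e (blk 11, set 1) → VC-HIT  vc=[15, 5]
8: 0x2d (blk 11, set 1) → L1-HIT  vc=[15, 5]
9: 0x2c (blk 11, set 1) → L1-HIT  vc=[15, 5]
10: 0x1c (blk 7, set 1) → MISS  vc=[15, 5, 11]
11: 0x2f (blk 11, set 1) → VC-HIT  vc=[15, 5, 7]
12: 0x16 (blk 5, set 1) → VC-HIT  vc=[15, 11, 7]
13: 0x2f (blk 11, set 1) → VC-HIT  vc=[15, 5, 7]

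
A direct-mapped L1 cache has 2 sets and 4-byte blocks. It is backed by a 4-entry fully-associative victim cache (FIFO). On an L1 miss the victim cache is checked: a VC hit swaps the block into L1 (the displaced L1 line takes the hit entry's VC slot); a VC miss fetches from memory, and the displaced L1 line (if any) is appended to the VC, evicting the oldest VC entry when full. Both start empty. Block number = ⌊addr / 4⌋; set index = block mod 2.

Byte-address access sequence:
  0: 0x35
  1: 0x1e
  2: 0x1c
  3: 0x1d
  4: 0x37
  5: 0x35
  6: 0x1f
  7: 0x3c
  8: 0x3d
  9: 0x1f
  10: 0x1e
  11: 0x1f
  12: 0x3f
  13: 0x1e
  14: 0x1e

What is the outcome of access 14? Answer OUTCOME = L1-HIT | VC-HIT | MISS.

OUTCOME = L1-HIT

#0 0x35→b13/s1 MISS; vc=[]
#1 0x1e→b7/s1 MISS; vc=[13]
#2 0x1c→b7/s1 L1-HIT; vc=[13]
#3 0x1d→b7/s1 L1-HIT; vc=[13]
#4 0x37→b13/s1 VC-HIT; vc=[7]
#5 0x35→b13/s1 L1-HIT; vc=[7]
#6 0x1f→b7/s1 VC-HIT; vc=[13]
#7 0x3c→b15/s1 MISS; vc=[13,7]
#8 0x3d→b15/s1 L1-HIT; vc=[13,7]
#9 0x1f→b7/s1 VC-HIT; vc=[13,15]
#10 0x1e→b7/s1 L1-HIT; vc=[13,15]
#11 0x1f→b7/s1 L1-HIT; vc=[13,15]
#12 0x3f→b15/s1 VC-HIT; vc=[13,7]
#13 0x1e→b7/s1 VC-HIT; vc=[13,15]
#14 0x1e→b7/s1 L1-HIT; vc=[13,15]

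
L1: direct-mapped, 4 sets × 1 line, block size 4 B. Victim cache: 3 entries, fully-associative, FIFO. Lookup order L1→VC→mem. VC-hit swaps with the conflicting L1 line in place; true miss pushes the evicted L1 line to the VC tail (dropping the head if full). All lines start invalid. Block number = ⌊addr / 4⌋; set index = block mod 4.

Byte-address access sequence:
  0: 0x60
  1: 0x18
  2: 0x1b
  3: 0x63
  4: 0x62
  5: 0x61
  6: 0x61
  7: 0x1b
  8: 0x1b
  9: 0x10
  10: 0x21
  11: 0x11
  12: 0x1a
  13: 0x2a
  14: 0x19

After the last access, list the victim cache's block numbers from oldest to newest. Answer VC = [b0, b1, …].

VC = [24, 8, 10]

  [0] addr=0x60 blk=24 s=0: MISS | VC []
  [1] addr=0x18 blk=6 s=2: MISS | VC []
  [2] addr=0x1b blk=6 s=2: L1-HIT | VC []
  [3] addr=0x63 blk=24 s=0: L1-HIT | VC []
  [4] addr=0x62 blk=24 s=0: L1-HIT | VC []
  [5] addr=0x61 blk=24 s=0: L1-HIT | VC []
  [6] addr=0x61 blk=24 s=0: L1-HIT | VC []
  [7] addr=0x1b blk=6 s=2: L1-HIT | VC []
  [8] addr=0x1b blk=6 s=2: L1-HIT | VC []
  [9] addr=0x10 blk=4 s=0: MISS | VC [24]
  [10] addr=0x21 blk=8 s=0: MISS | VC [24, 4]
  [11] addr=0x11 blk=4 s=0: VC-HIT | VC [24, 8]
  [12] addr=0x1a blk=6 s=2: L1-HIT | VC [24, 8]
  [13] addr=0x2a blk=10 s=2: MISS | VC [24, 8, 6]
  [14] addr=0x19 blk=6 s=2: VC-HIT | VC [24, 8, 10]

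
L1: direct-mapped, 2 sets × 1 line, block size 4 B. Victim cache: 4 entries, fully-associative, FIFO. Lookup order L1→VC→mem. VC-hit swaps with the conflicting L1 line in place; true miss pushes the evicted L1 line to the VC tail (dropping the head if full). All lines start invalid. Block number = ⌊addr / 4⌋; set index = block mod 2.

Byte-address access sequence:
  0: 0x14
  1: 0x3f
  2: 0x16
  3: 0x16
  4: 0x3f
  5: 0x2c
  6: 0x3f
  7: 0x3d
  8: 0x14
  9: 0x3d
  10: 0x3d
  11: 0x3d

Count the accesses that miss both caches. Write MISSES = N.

  [0] addr=0x14 blk=5 s=1: MISS | VC []
  [1] addr=0x3f blk=15 s=1: MISS | VC [5]
  [2] addr=0x16 blk=5 s=1: VC-HIT | VC [15]
  [3] addr=0x16 blk=5 s=1: L1-HIT | VC [15]
  [4] addr=0x3f blk=15 s=1: VC-HIT | VC [5]
  [5] addr=0x2c blk=11 s=1: MISS | VC [5, 15]
  [6] addr=0x3f blk=15 s=1: VC-HIT | VC [5, 11]
  [7] addr=0x3d blk=15 s=1: L1-HIT | VC [5, 11]
  [8] addr=0x14 blk=5 s=1: VC-HIT | VC [15, 11]
  [9] addr=0x3d blk=15 s=1: VC-HIT | VC [5, 11]
  [10] addr=0x3d blk=15 s=1: L1-HIT | VC [5, 11]
  [11] addr=0x3d blk=15 s=1: L1-HIT | VC [5, 11]

MISSES = 3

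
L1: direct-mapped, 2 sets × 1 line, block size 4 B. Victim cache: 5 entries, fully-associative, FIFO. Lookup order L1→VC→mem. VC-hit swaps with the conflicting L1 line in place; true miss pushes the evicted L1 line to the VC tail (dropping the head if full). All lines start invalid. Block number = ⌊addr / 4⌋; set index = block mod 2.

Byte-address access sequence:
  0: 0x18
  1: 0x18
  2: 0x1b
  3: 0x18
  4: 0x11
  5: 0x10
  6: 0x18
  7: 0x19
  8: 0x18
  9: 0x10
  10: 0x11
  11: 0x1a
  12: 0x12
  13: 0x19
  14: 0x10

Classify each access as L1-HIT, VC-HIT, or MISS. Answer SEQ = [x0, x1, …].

0: 0x18 (blk 6, set 0) → MISS  vc=[]
1: 0x18 (blk 6, set 0) → L1-HIT  vc=[]
2: 0x1b (blk 6, set 0) → L1-HIT  vc=[]
3: 0x18 (blk 6, set 0) → L1-HIT  vc=[]
4: 0x11 (blk 4, set 0) → MISS  vc=[6]
5: 0x10 (blk 4, set 0) → L1-HIT  vc=[6]
6: 0x18 (blk 6, set 0) → VC-HIT  vc=[4]
7: 0x19 (blk 6, set 0) → L1-HIT  vc=[4]
8: 0x18 (blk 6, set 0) → L1-HIT  vc=[4]
9: 0x10 (blk 4, set 0) → VC-HIT  vc=[6]
10: 0x11 (blk 4, set 0) → L1-HIT  vc=[6]
11: 0x1a (blk 6, set 0) → VC-HIT  vc=[4]
12: 0x12 (blk 4, set 0) → VC-HIT  vc=[6]
13: 0x19 (blk 6, set 0) → VC-HIT  vc=[4]
14: 0x10 (blk 4, set 0) → VC-HIT  vc=[6]

SEQ = [MISS, L1-HIT, L1-HIT, L1-HIT, MISS, L1-HIT, VC-HIT, L1-HIT, L1-HIT, VC-HIT, L1-HIT, VC-HIT, VC-HIT, VC-HIT, VC-HIT]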